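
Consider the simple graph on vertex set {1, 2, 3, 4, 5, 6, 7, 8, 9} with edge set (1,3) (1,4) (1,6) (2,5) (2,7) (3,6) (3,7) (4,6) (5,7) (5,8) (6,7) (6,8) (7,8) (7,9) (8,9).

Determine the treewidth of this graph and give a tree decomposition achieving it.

Treewidth 2.
Bags: B1 = {6, 7, 8}  B2 = {3, 6, 7}  B3 = {7, 8, 9}  B4 = {1, 3, 6}  B5 = {5, 7, 8}  B6 = {2, 5, 7}  B7 = {1, 4, 6}
Tree: B1–B2, B1–B3, B2–B4, B3–B5, B5–B6, B4–B7

Every bag has size at most 3, so the width is 3 − 1 = 2 and tw(G) ≤ 2. On the other hand G contains the 3-clique {1, 3, 6}. A clique must lie in a single bag of any decomposition, so no decomposition can have width below 2. Hence tw(G) = 2 exactly.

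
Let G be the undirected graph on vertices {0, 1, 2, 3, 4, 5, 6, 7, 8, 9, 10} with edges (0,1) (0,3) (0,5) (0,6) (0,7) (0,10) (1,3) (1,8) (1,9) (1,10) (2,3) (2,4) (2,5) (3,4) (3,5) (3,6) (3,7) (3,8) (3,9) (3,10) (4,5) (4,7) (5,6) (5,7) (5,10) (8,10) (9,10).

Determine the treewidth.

3

A width-3 tree decomposition is:
Bags: B1 = {0, 1, 3, 10}  B2 = {1, 3, 9, 10}  B3 = {1, 3, 8, 10}  B4 = {0, 3, 5, 10}  B5 = {0, 3, 5, 6}  B6 = {0, 3, 5, 7}  B7 = {3, 4, 5, 7}  B8 = {2, 3, 4, 5}
Tree: B1–B2, B1–B3, B1–B4, B4–B5, B4–B6, B6–B7, B7–B8
The largest bag has 4 vertices, giving width 3; this decomposition certifies tw(G) ≤ 3. Conversely, {1, 3, 8, 10} is a clique of size 4, and the vertices of any clique must share a bag in every tree decomposition; so some bag has ≥ 4 vertices and tw(G) ≥ 3. Hence tw(G) = 3 exactly.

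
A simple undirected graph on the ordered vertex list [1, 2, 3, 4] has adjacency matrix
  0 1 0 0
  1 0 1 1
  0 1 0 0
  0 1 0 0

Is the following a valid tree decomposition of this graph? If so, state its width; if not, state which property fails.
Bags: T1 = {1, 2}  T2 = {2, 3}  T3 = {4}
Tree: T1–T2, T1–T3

No — edge (2,4) lies in no bag.

A tree decomposition must satisfy three properties: every vertex lies in some bag; for every edge, both endpoints lie together in some bag; and for every vertex, the bags containing it form a connected subtree. Here edge (2,4) lies in no bag, so the decomposition is invalid.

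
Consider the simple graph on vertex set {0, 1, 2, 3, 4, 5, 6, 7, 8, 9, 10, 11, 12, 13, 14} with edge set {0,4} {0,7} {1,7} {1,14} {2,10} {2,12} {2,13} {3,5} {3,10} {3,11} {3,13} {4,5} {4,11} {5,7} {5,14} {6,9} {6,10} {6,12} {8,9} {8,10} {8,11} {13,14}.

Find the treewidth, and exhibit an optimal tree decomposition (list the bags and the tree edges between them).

Treewidth 3.
One optimal decomposition is:
Bags: B1 = {0, 1, 4, 7}  B2 = {1, 4, 5, 7}  B3 = {1, 4, 5, 14}  B4 = {4, 5, 11, 14}  B5 = {3, 5, 11, 14}  B6 = {3, 11, 13, 14}  B7 = {3, 8, 11, 13}  B8 = {3, 8, 10, 13}  B9 = {2, 8, 10, 13}  B10 = {2, 8, 9, 10}  B11 = {2, 6, 9, 10}  B12 = {2, 6, 9, 12}
Tree: B1–B2, B2–B3, B3–B4, B4–B5, B5–B6, B6–B7, B7–B8, B8–B9, B9–B10, B10–B11, B11–B12

Every bag has size at most 4, so the width is 4 − 1 = 3 and tw(G) ≤ 3. For the lower bound: the 4 vertex sets {0,1,7}, {4}, {5}, {3,11,13,14} are disjoint, each induces a connected subgraph, and every pair is joined by at least one edge of G. Contracting each set to a single vertex therefore yields K_{4} as a minor, and since treewidth is minor-monotone, tw(G) ≥ tw(K_{4}) = 3. Combining the bounds, tw(G) = 3.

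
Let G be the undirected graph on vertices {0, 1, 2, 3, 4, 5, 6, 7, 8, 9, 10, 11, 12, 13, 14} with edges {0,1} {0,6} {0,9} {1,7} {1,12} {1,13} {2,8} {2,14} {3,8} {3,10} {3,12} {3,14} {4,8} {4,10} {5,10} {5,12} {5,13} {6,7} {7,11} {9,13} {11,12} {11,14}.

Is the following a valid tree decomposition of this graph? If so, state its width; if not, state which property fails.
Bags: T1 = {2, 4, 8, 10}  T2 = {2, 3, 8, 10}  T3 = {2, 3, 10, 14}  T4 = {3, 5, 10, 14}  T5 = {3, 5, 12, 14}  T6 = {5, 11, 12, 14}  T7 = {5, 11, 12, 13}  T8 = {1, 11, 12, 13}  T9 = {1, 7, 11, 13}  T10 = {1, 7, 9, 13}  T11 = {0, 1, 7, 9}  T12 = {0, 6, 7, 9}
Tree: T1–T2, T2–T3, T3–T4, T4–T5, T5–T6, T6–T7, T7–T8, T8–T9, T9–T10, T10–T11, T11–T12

Every vertex of G appears in some bag (union = {0, 1, 2, 3, 4, 5, 6, 7, 8, 9, 10, 11, 12, 13, 14}); every edge is covered by a bag; and for each vertex v the set of bags containing v is connected in the bag tree. The decomposition is therefore valid. The largest bag has 4 vertices, so the width is 3.

Yes; width 3.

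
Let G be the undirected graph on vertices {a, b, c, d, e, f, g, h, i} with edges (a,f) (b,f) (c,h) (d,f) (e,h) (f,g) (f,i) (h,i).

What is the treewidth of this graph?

1

A width-1 tree decomposition is:
Bags: B1 = {c, h}  B2 = {h, i}  B3 = {e, h}  B4 = {f, i}  B5 = {d, f}  B6 = {a, f}  B7 = {b, f}  B8 = {f, g}
Tree: B1–B2, B2–B3, B2–B4, B4–B5, B5–B6, B5–B7, B7–B8
Every bag has size at most 2, so the width is 2 − 1 = 1 and tw(G) ≤ 1. G has an edge, so its treewidth is at least 1. Combining the bounds, tw(G) = 1.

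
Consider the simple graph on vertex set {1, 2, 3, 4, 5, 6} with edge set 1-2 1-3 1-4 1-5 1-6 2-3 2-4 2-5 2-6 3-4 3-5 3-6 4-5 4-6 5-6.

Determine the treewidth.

5

A width-5 tree decomposition is:
Bags: B1 = {1, 2, 3, 4, 5, 6}
Tree: (single bag)
With just one bag of size 6, the width is 6 − 1 = 5, so tw(G) ≤ 5. For the lower bound, the 6 vertices {1, 2, 3, 4, 5, 6} are pairwise adjacent, and any tree decomposition puts a clique entirely inside one bag — forcing width ≥ 5. Hence tw(G) = 5 exactly.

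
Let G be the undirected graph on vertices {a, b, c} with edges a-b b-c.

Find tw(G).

A width-1 tree decomposition is:
Bags: B1 = {b, c}  B2 = {a, b}
Tree: B1–B2
Each bag holds 2 vertices, so the decomposition has width 1, which upper-bounds the treewidth. Any graph with an edge has treewidth ≥ 1, and G has the edge b–c. Hence tw(G) = 1 exactly.

1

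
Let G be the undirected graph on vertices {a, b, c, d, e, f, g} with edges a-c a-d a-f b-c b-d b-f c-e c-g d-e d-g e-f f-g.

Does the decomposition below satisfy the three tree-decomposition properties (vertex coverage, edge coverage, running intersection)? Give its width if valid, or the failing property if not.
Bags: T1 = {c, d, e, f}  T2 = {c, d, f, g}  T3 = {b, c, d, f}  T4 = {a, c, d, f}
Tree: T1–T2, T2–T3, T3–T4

Checking the three conditions: (i) the bags cover all of {a, b, c, d, e, f, g}; (ii) for each edge, some bag contains both endpoints; (iii) the bags containing any fixed vertex form a subtree. All hold, so the decomposition is valid with width 4 − 1 = 3.

Yes; width 3.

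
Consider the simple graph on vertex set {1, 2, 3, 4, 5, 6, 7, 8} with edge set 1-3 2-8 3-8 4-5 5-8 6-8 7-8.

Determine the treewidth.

A width-1 tree decomposition is:
Bags: B1 = {3, 8}  B2 = {5, 8}  B3 = {2, 8}  B4 = {1, 3}  B5 = {7, 8}  B6 = {6, 8}  B7 = {4, 5}
Tree: B1–B2, B2–B3, B1–B4, B1–B5, B1–B6, B2–B7
The largest bag has 2 vertices, giving width 1; this decomposition certifies tw(G) ≤ 1. G has an edge, so its treewidth is at least 1. The upper and lower bounds meet at 1, so that is the treewidth.

1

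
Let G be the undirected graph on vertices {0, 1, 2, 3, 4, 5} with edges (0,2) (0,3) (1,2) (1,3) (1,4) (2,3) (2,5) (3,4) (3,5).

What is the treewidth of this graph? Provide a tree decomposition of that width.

Treewidth 2.
Bags: B1 = {0, 2, 3}  B2 = {2, 3, 5}  B3 = {1, 2, 3}  B4 = {1, 3, 4}
Tree: B1–B2, B2–B3, B3–B4

Every bag has size at most 3, so the width is 3 − 1 = 2 and tw(G) ≤ 2. On the other hand G contains the 3-clique {0, 2, 3}. A clique must lie in a single bag of any decomposition, so no decomposition can have width below 2. Hence tw(G) = 2 exactly.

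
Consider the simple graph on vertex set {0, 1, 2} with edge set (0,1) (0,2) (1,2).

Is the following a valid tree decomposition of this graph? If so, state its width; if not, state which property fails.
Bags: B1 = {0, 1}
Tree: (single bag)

A tree decomposition must satisfy three properties: every vertex lies in some bag; for every edge, both endpoints lie together in some bag; and for every vertex, the bags containing it form a connected subtree. Here vertex 2 appears in no bag, so the decomposition is invalid.

No — vertex 2 appears in no bag.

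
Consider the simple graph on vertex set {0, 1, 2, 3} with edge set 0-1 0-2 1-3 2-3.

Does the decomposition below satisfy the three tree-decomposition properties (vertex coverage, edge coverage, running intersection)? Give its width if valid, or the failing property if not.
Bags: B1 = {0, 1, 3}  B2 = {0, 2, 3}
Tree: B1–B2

Yes; width 2.

Vertex coverage: the bags together contain {0, 1, 2, 3}, the full vertex set. Edge coverage: each edge of G has both endpoints in at least one bag. Running intersection: for every vertex, the bags containing it form a connected subtree. All three properties hold, so this is a valid tree decomposition of width max|bag| − 1 = 2, and hence tw(G) ≤ 2.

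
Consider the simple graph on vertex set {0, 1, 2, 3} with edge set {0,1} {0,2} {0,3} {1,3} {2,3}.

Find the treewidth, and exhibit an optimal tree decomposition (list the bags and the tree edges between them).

Treewidth 2.
Bags: B1 = {0, 2, 3}  B2 = {0, 1, 3}
Tree: B1–B2

Every bag has size at most 3, so the width is 3 − 1 = 2 and tw(G) ≤ 2. On the other hand G contains the 3-clique {0, 1, 3}. A clique must lie in a single bag of any decomposition, so no decomposition can have width below 2. Therefore the treewidth is 2.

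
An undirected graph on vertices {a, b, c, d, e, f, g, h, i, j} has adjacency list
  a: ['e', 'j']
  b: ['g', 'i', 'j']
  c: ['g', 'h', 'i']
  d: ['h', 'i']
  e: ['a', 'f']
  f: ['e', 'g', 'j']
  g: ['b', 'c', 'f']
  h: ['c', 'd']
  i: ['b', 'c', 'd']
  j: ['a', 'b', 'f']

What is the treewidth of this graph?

2

A width-2 tree decomposition is:
Bags: B1 = {c, d, h}  B2 = {c, d, i}  B3 = {c, g, i}  B4 = {b, g, i}  B5 = {b, f, g}  B6 = {b, f, j}  B7 = {e, f, j}  B8 = {a, e, j}
Tree: B1–B2, B2–B3, B3–B4, B4–B5, B5–B6, B6–B7, B7–B8
Every bag has size at most 3, so the width is 3 − 1 = 2 and tw(G) ≤ 2. The edges h–d–i–c–h form a cycle, so G is not a tree and its treewidth is at least 2. Hence tw(G) = 2 exactly.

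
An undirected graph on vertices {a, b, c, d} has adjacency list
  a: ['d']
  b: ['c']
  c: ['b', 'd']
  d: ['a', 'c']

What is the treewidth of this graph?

1

A width-1 tree decomposition is:
Bags: B1 = {b, c}  B2 = {c, d}  B3 = {a, d}
Tree: B1–B2, B2–B3
The largest bag has 2 vertices, giving width 1; this decomposition certifies tw(G) ≤ 1. Any graph with an edge has treewidth ≥ 1, and G has the edge b–c. Combining the bounds, tw(G) = 1.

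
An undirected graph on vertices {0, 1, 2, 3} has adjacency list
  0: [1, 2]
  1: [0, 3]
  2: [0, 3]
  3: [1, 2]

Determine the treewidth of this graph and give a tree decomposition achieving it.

Treewidth 2.
One such decomposition:
Bags: B1 = {0, 1, 3}  B2 = {0, 2, 3}
Tree: B1–B2

The largest bag has 3 vertices, giving width 2; this decomposition certifies tw(G) ≤ 2. For the lower bound, G contains the cycle 3–1–0–2–3, so G is not a forest; only forests have treewidth ≤ 1, hence tw(G) ≥ 2. Therefore the treewidth is 2.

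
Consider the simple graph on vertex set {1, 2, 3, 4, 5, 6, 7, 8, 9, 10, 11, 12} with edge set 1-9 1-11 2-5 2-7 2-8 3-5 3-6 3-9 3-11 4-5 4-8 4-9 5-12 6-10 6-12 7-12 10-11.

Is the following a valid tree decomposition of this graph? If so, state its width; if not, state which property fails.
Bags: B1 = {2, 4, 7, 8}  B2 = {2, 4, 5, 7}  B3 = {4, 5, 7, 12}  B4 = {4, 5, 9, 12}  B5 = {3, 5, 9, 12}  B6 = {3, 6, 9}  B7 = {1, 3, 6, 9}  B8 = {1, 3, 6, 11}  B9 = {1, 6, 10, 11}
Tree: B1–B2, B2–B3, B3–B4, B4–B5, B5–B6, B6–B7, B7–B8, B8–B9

A tree decomposition must satisfy three properties: every vertex lies in some bag; for every edge, both endpoints lie together in some bag; and for every vertex, the bags containing it form a connected subtree. Here edge (12,6) lies in no bag, so the decomposition is invalid.

No — edge (12,6) lies in no bag.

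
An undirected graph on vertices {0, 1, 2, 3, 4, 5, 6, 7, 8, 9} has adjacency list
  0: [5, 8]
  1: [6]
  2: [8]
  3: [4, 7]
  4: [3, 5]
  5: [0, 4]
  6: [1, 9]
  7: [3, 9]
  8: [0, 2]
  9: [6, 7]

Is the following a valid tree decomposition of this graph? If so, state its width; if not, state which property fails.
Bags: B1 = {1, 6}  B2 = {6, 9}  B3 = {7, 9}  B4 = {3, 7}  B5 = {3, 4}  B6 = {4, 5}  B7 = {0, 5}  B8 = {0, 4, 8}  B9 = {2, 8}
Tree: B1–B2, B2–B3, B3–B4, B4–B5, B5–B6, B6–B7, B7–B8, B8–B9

A tree decomposition must satisfy three properties: every vertex lies in some bag; for every edge, both endpoints lie together in some bag; and for every vertex, the bags containing it form a connected subtree. Here bags containing vertex 4 are not connected in the tree, so the decomposition is invalid.

No — bags containing vertex 4 are not connected in the tree.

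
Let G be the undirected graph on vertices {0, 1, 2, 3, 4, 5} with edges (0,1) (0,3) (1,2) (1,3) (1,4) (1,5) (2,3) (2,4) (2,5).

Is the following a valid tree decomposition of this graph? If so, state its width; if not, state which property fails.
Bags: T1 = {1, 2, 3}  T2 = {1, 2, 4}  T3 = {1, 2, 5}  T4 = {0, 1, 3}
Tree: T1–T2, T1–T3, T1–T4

Yes; width 2.

Vertex coverage: the bags together contain {0, 1, 2, 3, 4, 5}, the full vertex set. Edge coverage: each edge of G has both endpoints in at least one bag. Running intersection: for every vertex, the bags containing it form a connected subtree. All three properties hold, so this is a valid tree decomposition of width max|bag| − 1 = 2, and hence tw(G) ≤ 2.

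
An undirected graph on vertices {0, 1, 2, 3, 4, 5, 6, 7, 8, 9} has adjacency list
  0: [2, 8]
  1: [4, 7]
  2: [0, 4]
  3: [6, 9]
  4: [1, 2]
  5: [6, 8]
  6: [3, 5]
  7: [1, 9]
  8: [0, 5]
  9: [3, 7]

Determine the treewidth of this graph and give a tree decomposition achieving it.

Treewidth 2.
One such decomposition:
Bags: B1 = {1, 4, 7}  B2 = {2, 4, 7}  B3 = {0, 2, 7}  B4 = {0, 7, 8}  B5 = {5, 7, 8}  B6 = {5, 6, 7}  B7 = {3, 6, 7}  B8 = {3, 7, 9}
Tree: B1–B2, B2–B3, B3–B4, B4–B5, B5–B6, B6–B7, B7–B8

Every bag has size at most 3, so the width is 3 − 1 = 2 and tw(G) ≤ 2. For the lower bound, G contains the cycle 7–1–4–2–0–8–5–6–3–9–7, so G is not a forest; only forests have treewidth ≤ 1, hence tw(G) ≥ 2. Hence tw(G) = 2 exactly.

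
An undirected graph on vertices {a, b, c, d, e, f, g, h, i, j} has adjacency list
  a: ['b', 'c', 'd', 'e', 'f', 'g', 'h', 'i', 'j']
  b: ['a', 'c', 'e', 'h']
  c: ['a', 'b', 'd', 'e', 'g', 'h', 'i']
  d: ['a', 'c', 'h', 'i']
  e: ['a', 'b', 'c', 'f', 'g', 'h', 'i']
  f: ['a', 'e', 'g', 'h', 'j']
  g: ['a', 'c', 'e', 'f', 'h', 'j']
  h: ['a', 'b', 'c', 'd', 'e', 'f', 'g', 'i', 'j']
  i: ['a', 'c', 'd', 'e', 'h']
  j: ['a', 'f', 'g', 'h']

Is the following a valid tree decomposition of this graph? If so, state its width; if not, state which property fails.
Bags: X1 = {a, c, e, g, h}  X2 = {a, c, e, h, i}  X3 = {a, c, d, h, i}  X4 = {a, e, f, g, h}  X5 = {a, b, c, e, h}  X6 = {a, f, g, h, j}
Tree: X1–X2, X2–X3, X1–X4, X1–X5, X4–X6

Every vertex of G appears in some bag (union = {a, b, c, d, e, f, g, h, i, j}); every edge is covered by a bag; and for each vertex v the set of bags containing v is connected in the bag tree. The decomposition is therefore valid. The largest bag has 5 vertices, so the width is 4.

Yes; width 4.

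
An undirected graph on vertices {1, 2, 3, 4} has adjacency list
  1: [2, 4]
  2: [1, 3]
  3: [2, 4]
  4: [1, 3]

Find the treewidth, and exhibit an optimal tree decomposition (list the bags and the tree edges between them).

The largest bag has 3 vertices, giving width 2; this decomposition certifies tw(G) ≤ 2. Since 4–1–2–3–4 is a cycle in G, G is not acyclic. Forests are exactly the graphs of treewidth ≤ 1, so tw(G) ≥ 2. The upper and lower bounds meet at 2, so that is the treewidth.

Treewidth 2.
One such decomposition:
Bags: B1 = {1, 2, 4}  B2 = {2, 3, 4}
Tree: B1–B2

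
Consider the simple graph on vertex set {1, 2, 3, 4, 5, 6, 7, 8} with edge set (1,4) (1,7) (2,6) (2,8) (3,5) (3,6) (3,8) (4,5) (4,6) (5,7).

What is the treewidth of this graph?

2

A width-2 tree decomposition is:
Bags: B1 = {1, 5, 7}  B2 = {1, 4, 5}  B3 = {3, 4, 5}  B4 = {3, 4, 6}  B5 = {3, 6, 8}  B6 = {2, 6, 8}
Tree: B1–B2, B2–B3, B3–B4, B4–B5, B5–B6
Each bag holds 3 vertices, so the decomposition has width 2, which upper-bounds the treewidth. Since 7–1–4–5–7 is a cycle in G, G is not acyclic. Forests are exactly the graphs of treewidth ≤ 1, so tw(G) ≥ 2. The upper and lower bounds meet at 2, so that is the treewidth.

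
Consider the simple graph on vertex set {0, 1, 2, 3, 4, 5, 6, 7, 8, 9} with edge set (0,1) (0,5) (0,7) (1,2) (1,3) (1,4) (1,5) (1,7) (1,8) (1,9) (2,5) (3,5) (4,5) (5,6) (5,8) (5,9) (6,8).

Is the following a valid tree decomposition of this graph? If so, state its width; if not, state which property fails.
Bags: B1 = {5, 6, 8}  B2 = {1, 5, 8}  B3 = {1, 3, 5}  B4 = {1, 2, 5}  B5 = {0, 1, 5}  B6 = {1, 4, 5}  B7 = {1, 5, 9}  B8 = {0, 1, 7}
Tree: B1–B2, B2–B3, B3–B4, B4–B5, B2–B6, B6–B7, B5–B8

Checking the three conditions: (i) the bags cover all of {0, 1, 2, 3, 4, 5, 6, 7, 8, 9}; (ii) for each edge, some bag contains both endpoints; (iii) the bags containing any fixed vertex form a subtree. All hold, so the decomposition is valid with width 3 − 1 = 2.

Yes; width 2.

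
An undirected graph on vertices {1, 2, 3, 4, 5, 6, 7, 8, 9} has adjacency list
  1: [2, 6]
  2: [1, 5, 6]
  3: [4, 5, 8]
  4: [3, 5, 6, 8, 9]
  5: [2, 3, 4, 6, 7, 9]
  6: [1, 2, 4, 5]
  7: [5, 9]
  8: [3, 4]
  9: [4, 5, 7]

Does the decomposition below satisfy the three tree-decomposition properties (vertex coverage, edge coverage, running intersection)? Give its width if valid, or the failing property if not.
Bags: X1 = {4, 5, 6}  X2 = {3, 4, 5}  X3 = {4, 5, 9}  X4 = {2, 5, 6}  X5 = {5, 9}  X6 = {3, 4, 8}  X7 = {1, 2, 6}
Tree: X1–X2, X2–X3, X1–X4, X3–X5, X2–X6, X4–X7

A tree decomposition must satisfy three properties: every vertex lies in some bag; for every edge, both endpoints lie together in some bag; and for every vertex, the bags containing it form a connected subtree. Here vertex 7 appears in no bag, so the decomposition is invalid.

No — vertex 7 appears in no bag.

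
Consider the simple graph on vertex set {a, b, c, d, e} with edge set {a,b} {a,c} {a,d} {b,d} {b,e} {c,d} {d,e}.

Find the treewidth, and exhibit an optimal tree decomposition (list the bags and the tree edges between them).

Each bag holds 3 vertices, so the decomposition has width 2, which upper-bounds the treewidth. Conversely, {b, d, e} is a clique of size 3, and the vertices of any clique must share a bag in every tree decomposition; so some bag has ≥ 3 vertices and tw(G) ≥ 2. The upper and lower bounds meet at 2, so that is the treewidth.

Treewidth 2.
One optimal decomposition is:
Bags: B1 = {b, d, e}  B2 = {a, b, d}  B3 = {a, c, d}
Tree: B1–B2, B2–B3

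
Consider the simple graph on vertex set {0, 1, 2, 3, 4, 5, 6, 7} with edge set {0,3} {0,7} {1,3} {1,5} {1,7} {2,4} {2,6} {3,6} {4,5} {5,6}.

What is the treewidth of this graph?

2

A width-2 tree decomposition is:
Bags: B1 = {0, 1, 7}  B2 = {0, 1, 3}  B3 = {1, 3, 5}  B4 = {3, 5, 6}  B5 = {4, 5, 6}  B6 = {2, 4, 6}
Tree: B1–B2, B2–B3, B3–B4, B4–B5, B5–B6
The largest bag has 3 vertices, giving width 2; this decomposition certifies tw(G) ≤ 2. Since 7–0–3–1–7 is a cycle in G, G is not acyclic. Forests are exactly the graphs of treewidth ≤ 1, so tw(G) ≥ 2. Therefore the treewidth is 2.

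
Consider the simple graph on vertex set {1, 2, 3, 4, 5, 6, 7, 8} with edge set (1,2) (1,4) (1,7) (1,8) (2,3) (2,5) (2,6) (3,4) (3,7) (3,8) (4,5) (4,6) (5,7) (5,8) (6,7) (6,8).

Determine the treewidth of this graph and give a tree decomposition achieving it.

Each bag holds 5 vertices, so the decomposition has width 4, which upper-bounds the treewidth. For the lower bound: the 5 vertex sets {2,6}, {3,4}, {5,8}, {1}, {7} are disjoint, each induces a connected subgraph, and every pair is joined by at least one edge of G. Contracting each set to a single vertex therefore yields K_{5} as a minor, and since treewidth is minor-monotone, tw(G) ≥ tw(K_{5}) = 4. Hence tw(G) = 4 exactly.

Treewidth 4.
One such decomposition:
Bags: B1 = {1, 2, 3, 5, 6}  B2 = {1, 3, 4, 5, 6}  B3 = {1, 3, 5, 6, 8}  B4 = {1, 3, 5, 6, 7}
Tree: B1–B2, B2–B3, B3–B4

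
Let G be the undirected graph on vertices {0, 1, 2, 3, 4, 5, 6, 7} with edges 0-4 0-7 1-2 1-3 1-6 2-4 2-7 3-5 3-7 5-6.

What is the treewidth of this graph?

A width-2 tree decomposition is:
Bags: B1 = {0, 2, 4}  B2 = {0, 2, 7}  B3 = {1, 2, 7}  B4 = {1, 3, 7}  B5 = {1, 3, 6}  B6 = {3, 5, 6}
Tree: B1–B2, B2–B3, B3–B4, B4–B5, B5–B6
Every bag has size at most 3, so the width is 3 − 1 = 2 and tw(G) ≤ 2. For the lower bound, G contains the cycle 4–0–7–2–4, so G is not a forest; only forests have treewidth ≤ 1, hence tw(G) ≥ 2. The upper and lower bounds meet at 2, so that is the treewidth.

2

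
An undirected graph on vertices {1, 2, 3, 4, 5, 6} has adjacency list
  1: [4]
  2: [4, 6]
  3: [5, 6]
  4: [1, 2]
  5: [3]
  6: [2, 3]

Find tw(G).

A width-1 tree decomposition is:
Bags: B1 = {3, 5}  B2 = {3, 6}  B3 = {2, 6}  B4 = {2, 4}  B5 = {1, 4}
Tree: B1–B2, B2–B3, B3–B4, B4–B5
The largest bag has 2 vertices, giving width 1; this decomposition certifies tw(G) ≤ 1. Since G has at least one edge (e.g. 5–3), it is not an edgeless graph, so tw(G) ≥ 1. Hence tw(G) = 1 exactly.

1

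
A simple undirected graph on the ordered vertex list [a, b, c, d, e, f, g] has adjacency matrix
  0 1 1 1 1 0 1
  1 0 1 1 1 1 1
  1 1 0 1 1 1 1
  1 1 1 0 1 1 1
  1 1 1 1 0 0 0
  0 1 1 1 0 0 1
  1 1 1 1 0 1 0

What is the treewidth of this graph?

4

A width-4 tree decomposition is:
Bags: B1 = {b, c, d, f, g}  B2 = {a, b, c, d, g}  B3 = {a, b, c, d, e}
Tree: B1–B2, B2–B3
Every bag has size at most 5, so the width is 5 − 1 = 4 and tw(G) ≤ 4. Conversely, {b, c, d, f, g} is a clique of size 5, and the vertices of any clique must share a bag in every tree decomposition; so some bag has ≥ 5 vertices and tw(G) ≥ 4. Combining the bounds, tw(G) = 4.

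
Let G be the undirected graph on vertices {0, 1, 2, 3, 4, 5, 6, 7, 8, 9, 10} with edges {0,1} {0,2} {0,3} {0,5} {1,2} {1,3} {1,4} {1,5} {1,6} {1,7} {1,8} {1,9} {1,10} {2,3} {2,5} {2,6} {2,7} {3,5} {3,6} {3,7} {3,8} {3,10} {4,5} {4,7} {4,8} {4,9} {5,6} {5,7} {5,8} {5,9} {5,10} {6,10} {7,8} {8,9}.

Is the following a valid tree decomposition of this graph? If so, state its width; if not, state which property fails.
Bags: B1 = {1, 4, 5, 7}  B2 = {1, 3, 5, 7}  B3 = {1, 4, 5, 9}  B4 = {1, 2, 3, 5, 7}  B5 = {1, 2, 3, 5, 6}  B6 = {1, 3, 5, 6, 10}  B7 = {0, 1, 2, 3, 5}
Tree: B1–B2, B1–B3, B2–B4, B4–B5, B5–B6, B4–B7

A tree decomposition must satisfy three properties: every vertex lies in some bag; for every edge, both endpoints lie together in some bag; and for every vertex, the bags containing it form a connected subtree. Here vertex 8 appears in no bag, so the decomposition is invalid.

No — vertex 8 appears in no bag.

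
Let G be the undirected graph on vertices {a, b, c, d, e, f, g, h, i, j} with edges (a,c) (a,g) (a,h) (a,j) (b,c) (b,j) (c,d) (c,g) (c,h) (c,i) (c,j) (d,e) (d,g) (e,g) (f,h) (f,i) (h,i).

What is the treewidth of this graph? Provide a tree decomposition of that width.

Each bag holds 3 vertices, so the decomposition has width 2, which upper-bounds the treewidth. For the lower bound, the 3 vertices {d, e, g} are pairwise adjacent, and any tree decomposition puts a clique entirely inside one bag — forcing width ≥ 2. Hence tw(G) = 2 exactly.

Treewidth 2.
Bags: B1 = {c, d, g}  B2 = {a, c, g}  B3 = {a, c, h}  B4 = {c, h, i}  B5 = {a, c, j}  B6 = {d, e, g}  B7 = {b, c, j}  B8 = {f, h, i}
Tree: B1–B2, B2–B3, B3–B4, B2–B5, B1–B6, B5–B7, B4–B8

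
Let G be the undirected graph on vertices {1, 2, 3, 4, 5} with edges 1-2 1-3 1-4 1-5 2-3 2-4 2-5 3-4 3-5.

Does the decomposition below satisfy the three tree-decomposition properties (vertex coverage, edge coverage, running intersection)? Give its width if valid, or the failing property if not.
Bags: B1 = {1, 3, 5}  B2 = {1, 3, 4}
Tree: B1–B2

A tree decomposition must satisfy three properties: every vertex lies in some bag; for every edge, both endpoints lie together in some bag; and for every vertex, the bags containing it form a connected subtree. Here vertex 2 appears in no bag, so the decomposition is invalid.

No — vertex 2 appears in no bag.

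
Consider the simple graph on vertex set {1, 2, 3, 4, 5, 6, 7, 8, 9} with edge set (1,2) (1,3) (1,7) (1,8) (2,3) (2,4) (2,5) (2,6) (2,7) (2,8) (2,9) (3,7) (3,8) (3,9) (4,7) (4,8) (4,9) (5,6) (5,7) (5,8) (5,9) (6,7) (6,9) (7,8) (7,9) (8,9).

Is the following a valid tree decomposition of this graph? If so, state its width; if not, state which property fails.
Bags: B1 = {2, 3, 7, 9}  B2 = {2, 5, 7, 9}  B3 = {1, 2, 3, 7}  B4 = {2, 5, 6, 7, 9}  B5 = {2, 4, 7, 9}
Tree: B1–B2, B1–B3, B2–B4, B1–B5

No — vertex 8 appears in no bag.

A tree decomposition must satisfy three properties: every vertex lies in some bag; for every edge, both endpoints lie together in some bag; and for every vertex, the bags containing it form a connected subtree. Here vertex 8 appears in no bag, so the decomposition is invalid.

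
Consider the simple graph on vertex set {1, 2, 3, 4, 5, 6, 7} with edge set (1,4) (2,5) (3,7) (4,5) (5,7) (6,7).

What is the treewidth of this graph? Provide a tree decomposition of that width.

Treewidth 1.
One optimal decomposition is:
Bags: B1 = {4, 5}  B2 = {2, 5}  B3 = {1, 4}  B4 = {5, 7}  B5 = {3, 7}  B6 = {6, 7}
Tree: B1–B2, B1–B3, B2–B4, B4–B5, B5–B6

The largest bag has 2 vertices, giving width 1; this decomposition certifies tw(G) ≤ 1. G has an edge, so its treewidth is at least 1. Hence tw(G) = 1 exactly.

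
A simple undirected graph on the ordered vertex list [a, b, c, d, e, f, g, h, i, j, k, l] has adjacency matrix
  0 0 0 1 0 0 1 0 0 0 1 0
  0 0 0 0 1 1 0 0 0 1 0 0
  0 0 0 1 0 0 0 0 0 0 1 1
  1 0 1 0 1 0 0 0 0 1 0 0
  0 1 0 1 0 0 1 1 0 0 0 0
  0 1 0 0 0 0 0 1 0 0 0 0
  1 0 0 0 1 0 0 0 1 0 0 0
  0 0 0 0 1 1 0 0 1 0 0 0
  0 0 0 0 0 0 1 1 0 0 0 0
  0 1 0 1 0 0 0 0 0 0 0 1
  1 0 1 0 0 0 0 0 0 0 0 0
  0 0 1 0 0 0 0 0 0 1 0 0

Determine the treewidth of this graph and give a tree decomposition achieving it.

Treewidth 3.
One such decomposition:
Bags: B1 = {c, j, k, l}  B2 = {c, d, j, k}  B3 = {a, d, j, k}  B4 = {a, b, d, j}  B5 = {a, b, d, e}  B6 = {a, b, e, g}  B7 = {b, e, f, g}  B8 = {e, f, g, h}  B9 = {f, g, h, i}
Tree: B1–B2, B2–B3, B3–B4, B4–B5, B5–B6, B6–B7, B7–B8, B8–B9

Every bag has size at most 4, so the width is 4 − 1 = 3 and tw(G) ≤ 3. For the lower bound: the 4 vertex sets {c,k,l}, {j}, {d}, {a,b,e,g} are disjoint, each induces a connected subgraph, and every pair is joined by at least one edge of G. Contracting each set to a single vertex therefore yields K_{4} as a minor, and since treewidth is minor-monotone, tw(G) ≥ tw(K_{4}) = 3. Therefore the treewidth is 3.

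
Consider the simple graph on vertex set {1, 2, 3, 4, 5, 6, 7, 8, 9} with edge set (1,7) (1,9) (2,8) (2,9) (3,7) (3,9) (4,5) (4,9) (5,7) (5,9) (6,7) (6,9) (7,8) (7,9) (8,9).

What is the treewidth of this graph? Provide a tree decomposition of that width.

Treewidth 2.
One optimal decomposition is:
Bags: B1 = {5, 7, 9}  B2 = {4, 5, 9}  B3 = {7, 8, 9}  B4 = {6, 7, 9}  B5 = {3, 7, 9}  B6 = {2, 8, 9}  B7 = {1, 7, 9}
Tree: B1–B2, B1–B3, B3–B4, B4–B5, B3–B6, B4–B7

The largest bag has 3 vertices, giving width 2; this decomposition certifies tw(G) ≤ 2. Conversely, {2, 8, 9} is a clique of size 3, and the vertices of any clique must share a bag in every tree decomposition; so some bag has ≥ 3 vertices and tw(G) ≥ 2. Combining the bounds, tw(G) = 2.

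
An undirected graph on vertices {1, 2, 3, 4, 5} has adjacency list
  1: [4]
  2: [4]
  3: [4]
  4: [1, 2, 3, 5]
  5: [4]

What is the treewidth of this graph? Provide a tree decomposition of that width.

Treewidth 1.
One such decomposition:
Bags: B1 = {1, 4}  B2 = {4, 5}  B3 = {2, 4}  B4 = {3, 4}
Tree: B1–B2, B2–B3, B3–B4

Each bag holds 2 vertices, so the decomposition has width 1, which upper-bounds the treewidth. G has an edge, so its treewidth is at least 1. Combining the bounds, tw(G) = 1.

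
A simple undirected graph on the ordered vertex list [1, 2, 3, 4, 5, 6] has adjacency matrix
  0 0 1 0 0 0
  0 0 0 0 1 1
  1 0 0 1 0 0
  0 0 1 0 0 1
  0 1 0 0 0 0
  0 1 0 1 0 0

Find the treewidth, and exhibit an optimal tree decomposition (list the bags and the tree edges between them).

Every bag has size at most 2, so the width is 2 − 1 = 1 and tw(G) ≤ 1. G has an edge, so its treewidth is at least 1. The upper and lower bounds meet at 1, so that is the treewidth.

Treewidth 1.
One such decomposition:
Bags: B1 = {2, 5}  B2 = {2, 6}  B3 = {4, 6}  B4 = {3, 4}  B5 = {1, 3}
Tree: B1–B2, B2–B3, B3–B4, B4–B5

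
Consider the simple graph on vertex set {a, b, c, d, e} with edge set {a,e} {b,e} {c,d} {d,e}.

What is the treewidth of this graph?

A width-1 tree decomposition is:
Bags: B1 = {d, e}  B2 = {a, e}  B3 = {b, e}  B4 = {c, d}
Tree: B1–B2, B1–B3, B1–B4
Each bag holds 2 vertices, so the decomposition has width 1, which upper-bounds the treewidth. Any graph with an edge has treewidth ≥ 1, and G has the edge d–e. Combining the bounds, tw(G) = 1.

1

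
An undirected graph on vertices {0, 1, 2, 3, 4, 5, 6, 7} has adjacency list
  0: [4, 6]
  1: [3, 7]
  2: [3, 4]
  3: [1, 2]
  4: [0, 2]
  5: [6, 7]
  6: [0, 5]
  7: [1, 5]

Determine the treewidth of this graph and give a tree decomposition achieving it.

Each bag holds 3 vertices, so the decomposition has width 2, which upper-bounds the treewidth. Since 6–5–7–1–3–2–4–0–6 is a cycle in G, G is not acyclic. Forests are exactly the graphs of treewidth ≤ 1, so tw(G) ≥ 2. Combining the bounds, tw(G) = 2.

Treewidth 2.
One such decomposition:
Bags: B1 = {5, 6, 7}  B2 = {1, 6, 7}  B3 = {1, 3, 6}  B4 = {2, 3, 6}  B5 = {2, 4, 6}  B6 = {0, 4, 6}
Tree: B1–B2, B2–B3, B3–B4, B4–B5, B5–B6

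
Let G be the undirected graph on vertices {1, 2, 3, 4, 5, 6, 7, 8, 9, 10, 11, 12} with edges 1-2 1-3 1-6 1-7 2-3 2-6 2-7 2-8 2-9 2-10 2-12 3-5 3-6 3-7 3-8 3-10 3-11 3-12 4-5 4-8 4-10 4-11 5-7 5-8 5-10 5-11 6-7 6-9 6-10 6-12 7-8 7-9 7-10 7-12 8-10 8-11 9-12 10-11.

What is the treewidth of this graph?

4

A width-4 tree decomposition is:
Bags: B1 = {2, 3, 6, 7, 10}  B2 = {2, 3, 7, 8, 10}  B3 = {2, 3, 6, 7, 12}  B4 = {2, 6, 7, 9, 12}  B5 = {3, 5, 7, 8, 10}  B6 = {3, 5, 8, 10, 11}  B7 = {4, 5, 8, 10, 11}  B8 = {1, 2, 3, 6, 7}
Tree: B1–B2, B1–B3, B3–B4, B2–B5, B5–B6, B6–B7, B1–B8
The largest bag has 5 vertices, giving width 4; this decomposition certifies tw(G) ≤ 4. On the other hand G contains the 5-clique {2, 6, 7, 9, 12}. A clique must lie in a single bag of any decomposition, so no decomposition can have width below 4. Hence tw(G) = 4 exactly.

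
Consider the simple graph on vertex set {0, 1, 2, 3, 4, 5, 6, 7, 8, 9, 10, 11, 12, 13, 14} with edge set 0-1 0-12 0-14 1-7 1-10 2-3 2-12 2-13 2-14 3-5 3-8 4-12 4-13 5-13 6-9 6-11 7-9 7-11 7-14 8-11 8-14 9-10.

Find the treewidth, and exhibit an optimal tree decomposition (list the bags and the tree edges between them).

The largest bag has 4 vertices, giving width 3; this decomposition certifies tw(G) ≤ 3. For the lower bound: the 4 vertex sets {4,5,13}, {12}, {2}, {0,3,8,14} are disjoint, each induces a connected subgraph, and every pair is joined by at least one edge of G. Contracting each set to a single vertex therefore yields K_{4} as a minor, and since treewidth is minor-monotone, tw(G) ≥ tw(K_{4}) = 3. Combining the bounds, tw(G) = 3.

Treewidth 3.
One such decomposition:
Bags: B1 = {4, 5, 12, 13}  B2 = {2, 5, 12, 13}  B3 = {2, 3, 5, 12}  B4 = {0, 2, 3, 12}  B5 = {0, 2, 3, 14}  B6 = {0, 3, 8, 14}  B7 = {0, 1, 8, 14}  B8 = {1, 7, 8, 14}  B9 = {1, 7, 8, 11}  B10 = {1, 7, 10, 11}  B11 = {7, 9, 10, 11}  B12 = {6, 9, 10, 11}
Tree: B1–B2, B2–B3, B3–B4, B4–B5, B5–B6, B6–B7, B7–B8, B8–B9, B9–B10, B10–B11, B11–B12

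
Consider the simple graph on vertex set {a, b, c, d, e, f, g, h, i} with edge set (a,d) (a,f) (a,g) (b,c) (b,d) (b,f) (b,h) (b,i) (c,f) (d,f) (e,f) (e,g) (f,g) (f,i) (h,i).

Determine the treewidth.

A width-2 tree decomposition is:
Bags: B1 = {b, d, f}  B2 = {a, d, f}  B3 = {b, c, f}  B4 = {a, f, g}  B5 = {b, f, i}  B6 = {e, f, g}  B7 = {b, h, i}
Tree: B1–B2, B1–B3, B2–B4, B1–B5, B4–B6, B5–B7
Each bag holds 3 vertices, so the decomposition has width 2, which upper-bounds the treewidth. Conversely, {b, h, i} is a clique of size 3, and the vertices of any clique must share a bag in every tree decomposition; so some bag has ≥ 3 vertices and tw(G) ≥ 2. Hence tw(G) = 2 exactly.

2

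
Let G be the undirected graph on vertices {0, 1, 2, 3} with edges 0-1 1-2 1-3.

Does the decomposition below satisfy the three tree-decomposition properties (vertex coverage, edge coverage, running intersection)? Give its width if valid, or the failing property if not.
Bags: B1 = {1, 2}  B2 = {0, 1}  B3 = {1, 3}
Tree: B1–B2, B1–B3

Yes; width 1.

Checking the three conditions: (i) the bags cover all of {0, 1, 2, 3}; (ii) for each edge, some bag contains both endpoints; (iii) the bags containing any fixed vertex form a subtree. All hold, so the decomposition is valid with width 2 − 1 = 1.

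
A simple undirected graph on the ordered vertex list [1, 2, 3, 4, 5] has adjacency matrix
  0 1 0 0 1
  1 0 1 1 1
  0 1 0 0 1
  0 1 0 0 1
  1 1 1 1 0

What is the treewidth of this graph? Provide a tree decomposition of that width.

Every bag has size at most 3, so the width is 3 − 1 = 2 and tw(G) ≤ 2. On the other hand G contains the 3-clique {1, 2, 5}. A clique must lie in a single bag of any decomposition, so no decomposition can have width below 2. Hence tw(G) = 2 exactly.

Treewidth 2.
Bags: B1 = {2, 3, 5}  B2 = {1, 2, 5}  B3 = {2, 4, 5}
Tree: B1–B2, B2–B3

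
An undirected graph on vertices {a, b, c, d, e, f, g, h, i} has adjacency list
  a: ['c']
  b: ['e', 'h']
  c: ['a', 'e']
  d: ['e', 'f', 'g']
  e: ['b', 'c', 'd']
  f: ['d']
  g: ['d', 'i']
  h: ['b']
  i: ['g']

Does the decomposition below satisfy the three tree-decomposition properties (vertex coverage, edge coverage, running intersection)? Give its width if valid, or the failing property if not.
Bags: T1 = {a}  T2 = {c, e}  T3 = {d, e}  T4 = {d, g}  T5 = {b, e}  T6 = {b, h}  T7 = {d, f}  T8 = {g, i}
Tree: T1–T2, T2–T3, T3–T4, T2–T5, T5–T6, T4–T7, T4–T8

A tree decomposition must satisfy three properties: every vertex lies in some bag; for every edge, both endpoints lie together in some bag; and for every vertex, the bags containing it form a connected subtree. Here edge (c,a) lies in no bag, so the decomposition is invalid.

No — edge (c,a) lies in no bag.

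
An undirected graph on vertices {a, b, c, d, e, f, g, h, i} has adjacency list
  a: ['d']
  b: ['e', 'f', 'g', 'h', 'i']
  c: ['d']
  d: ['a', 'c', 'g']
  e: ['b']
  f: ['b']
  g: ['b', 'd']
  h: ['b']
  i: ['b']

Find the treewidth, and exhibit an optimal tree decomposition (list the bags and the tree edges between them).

Treewidth 1.
One such decomposition:
Bags: B1 = {b, g}  B2 = {b, i}  B3 = {d, g}  B4 = {a, d}  B5 = {c, d}  B6 = {b, e}  B7 = {b, h}  B8 = {b, f}
Tree: B1–B2, B1–B3, B3–B4, B3–B5, B1–B6, B2–B7, B6–B8

The largest bag has 2 vertices, giving width 1; this decomposition certifies tw(G) ≤ 1. G has an edge, so its treewidth is at least 1. Combining the bounds, tw(G) = 1.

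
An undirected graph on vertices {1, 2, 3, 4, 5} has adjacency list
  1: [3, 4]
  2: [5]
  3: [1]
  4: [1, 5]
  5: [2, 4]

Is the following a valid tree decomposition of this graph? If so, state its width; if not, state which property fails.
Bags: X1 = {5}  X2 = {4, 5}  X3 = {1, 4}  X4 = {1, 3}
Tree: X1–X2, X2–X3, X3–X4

A tree decomposition must satisfy three properties: every vertex lies in some bag; for every edge, both endpoints lie together in some bag; and for every vertex, the bags containing it form a connected subtree. Here vertex 2 appears in no bag, so the decomposition is invalid.

No — vertex 2 appears in no bag.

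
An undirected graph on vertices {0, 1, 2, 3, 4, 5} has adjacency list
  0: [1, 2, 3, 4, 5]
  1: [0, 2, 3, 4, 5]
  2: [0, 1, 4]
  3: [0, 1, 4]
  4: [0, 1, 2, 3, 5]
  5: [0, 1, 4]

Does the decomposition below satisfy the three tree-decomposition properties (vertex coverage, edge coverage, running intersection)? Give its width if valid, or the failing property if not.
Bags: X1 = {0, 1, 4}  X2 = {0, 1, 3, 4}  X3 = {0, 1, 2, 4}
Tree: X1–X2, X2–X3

A tree decomposition must satisfy three properties: every vertex lies in some bag; for every edge, both endpoints lie together in some bag; and for every vertex, the bags containing it form a connected subtree. Here vertex 5 appears in no bag, so the decomposition is invalid.

No — vertex 5 appears in no bag.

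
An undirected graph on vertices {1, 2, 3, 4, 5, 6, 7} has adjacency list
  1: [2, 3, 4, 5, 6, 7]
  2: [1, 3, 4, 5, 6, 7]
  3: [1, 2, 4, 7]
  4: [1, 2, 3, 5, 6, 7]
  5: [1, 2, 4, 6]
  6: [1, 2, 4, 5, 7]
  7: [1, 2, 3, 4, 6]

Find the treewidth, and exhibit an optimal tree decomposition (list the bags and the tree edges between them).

Treewidth 4.
Bags: B1 = {1, 2, 3, 4, 7}  B2 = {1, 2, 4, 6, 7}  B3 = {1, 2, 4, 5, 6}
Tree: B1–B2, B2–B3

The largest bag has 5 vertices, giving width 4; this decomposition certifies tw(G) ≤ 4. Conversely, {1, 2, 3, 4, 7} is a clique of size 5, and the vertices of any clique must share a bag in every tree decomposition; so some bag has ≥ 5 vertices and tw(G) ≥ 4. Therefore the treewidth is 4.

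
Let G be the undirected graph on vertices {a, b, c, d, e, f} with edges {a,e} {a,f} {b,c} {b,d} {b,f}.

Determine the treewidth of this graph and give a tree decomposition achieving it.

Treewidth 1.
Bags: B1 = {b, c}  B2 = {b, f}  B3 = {a, f}  B4 = {a, e}  B5 = {b, d}
Tree: B1–B2, B2–B3, B3–B4, B1–B5

Every bag has size at most 2, so the width is 2 − 1 = 1 and tw(G) ≤ 1. Any graph with an edge has treewidth ≥ 1, and G has the edge c–b. The upper and lower bounds meet at 1, so that is the treewidth.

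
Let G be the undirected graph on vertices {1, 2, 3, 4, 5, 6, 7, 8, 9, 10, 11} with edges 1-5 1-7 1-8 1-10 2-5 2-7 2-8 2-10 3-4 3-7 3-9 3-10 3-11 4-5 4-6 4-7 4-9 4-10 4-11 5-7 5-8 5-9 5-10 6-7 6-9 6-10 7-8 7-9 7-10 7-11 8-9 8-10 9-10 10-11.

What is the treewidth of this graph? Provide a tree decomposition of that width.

Treewidth 4.
Bags: B1 = {3, 4, 7, 9, 10}  B2 = {4, 5, 7, 9, 10}  B3 = {5, 7, 8, 9, 10}  B4 = {2, 5, 7, 8, 10}  B5 = {4, 6, 7, 9, 10}  B6 = {3, 4, 7, 10, 11}  B7 = {1, 5, 7, 8, 10}
Tree: B1–B2, B2–B3, B3–B4, B2–B5, B1–B6, B3–B7

Every bag has size at most 5, so the width is 5 − 1 = 4 and tw(G) ≤ 4. For the lower bound, the 5 vertices {1, 5, 7, 8, 10} are pairwise adjacent, and any tree decomposition puts a clique entirely inside one bag — forcing width ≥ 4. Combining the bounds, tw(G) = 4.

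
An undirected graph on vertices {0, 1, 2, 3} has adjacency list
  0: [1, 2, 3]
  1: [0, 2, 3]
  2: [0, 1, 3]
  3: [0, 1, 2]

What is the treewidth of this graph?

3

A width-3 tree decomposition is:
Bags: B1 = {0, 1, 2, 3}
Tree: (single bag)
A single bag containing all 4 vertices is trivially a valid decomposition of width 3. Conversely, {0, 1, 2, 3} is a clique of size 4, and the vertices of any clique must share a bag in every tree decomposition; so some bag has ≥ 4 vertices and tw(G) ≥ 3. The upper and lower bounds meet at 3, so that is the treewidth.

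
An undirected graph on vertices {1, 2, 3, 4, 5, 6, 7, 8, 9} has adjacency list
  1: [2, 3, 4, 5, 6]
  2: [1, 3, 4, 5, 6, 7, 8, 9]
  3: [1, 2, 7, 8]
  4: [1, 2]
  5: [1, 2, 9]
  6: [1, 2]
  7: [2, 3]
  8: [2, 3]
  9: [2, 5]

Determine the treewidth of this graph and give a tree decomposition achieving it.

Each bag holds 3 vertices, so the decomposition has width 2, which upper-bounds the treewidth. On the other hand G contains the 3-clique {2, 3, 8}. A clique must lie in a single bag of any decomposition, so no decomposition can have width below 2. The upper and lower bounds meet at 2, so that is the treewidth.

Treewidth 2.
One such decomposition:
Bags: B1 = {1, 2, 5}  B2 = {1, 2, 3}  B3 = {2, 5, 9}  B4 = {1, 2, 4}  B5 = {1, 2, 6}  B6 = {2, 3, 7}  B7 = {2, 3, 8}
Tree: B1–B2, B1–B3, B1–B4, B2–B5, B2–B6, B6–B7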